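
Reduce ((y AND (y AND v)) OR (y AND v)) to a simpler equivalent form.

By absorption (E OR (E AND v) = E):
= (y AND v)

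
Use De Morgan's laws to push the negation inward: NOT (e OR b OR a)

NOT e AND NOT b AND NOT a
De Morgan's: NOT(OR of terms) = AND of negations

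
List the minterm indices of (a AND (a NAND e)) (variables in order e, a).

Σm(1) = (NOT e AND a)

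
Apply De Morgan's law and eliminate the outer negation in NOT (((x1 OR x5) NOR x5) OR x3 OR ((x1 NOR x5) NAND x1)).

NOT ((x1 OR x5) NOR x5) AND NOT x3 AND NOT ((x1 NOR x5) NAND x1)
De Morgan's: NOT(OR of terms) = AND of negations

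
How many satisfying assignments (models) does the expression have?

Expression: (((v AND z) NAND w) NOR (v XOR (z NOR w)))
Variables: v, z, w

No assignment satisfies the expression.
Count: 0 out of 8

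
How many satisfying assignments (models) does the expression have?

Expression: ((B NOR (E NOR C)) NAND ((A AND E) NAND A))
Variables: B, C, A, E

Satisfying assignments: (0,0,0,0), (0,0,1,0), (0,0,1,1), (0,1,1,1), (1,0,0,0), (1,0,0,1), (1,0,1,0), (1,0,1,1), (1,1,0,0), (1,1,0,1), (1,1,1,0), (1,1,1,1)
Count: 12 out of 16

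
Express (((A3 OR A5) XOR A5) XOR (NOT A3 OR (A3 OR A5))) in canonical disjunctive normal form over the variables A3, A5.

(NOT A3 AND NOT A5) OR (NOT A3 AND A5) OR (A3 AND A5)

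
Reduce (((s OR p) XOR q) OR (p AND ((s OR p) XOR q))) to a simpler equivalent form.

By absorption (E OR (E AND v) = E):
= ((s OR p) XOR q)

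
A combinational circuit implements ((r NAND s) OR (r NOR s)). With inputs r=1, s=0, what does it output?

Substituting: ((1 NAND 0) OR (1 NOR 0))
= 1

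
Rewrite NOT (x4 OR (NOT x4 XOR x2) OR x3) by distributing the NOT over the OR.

NOT x4 AND NOT (NOT x4 XOR x2) AND NOT x3
De Morgan's: NOT(OR of terms) = AND of negations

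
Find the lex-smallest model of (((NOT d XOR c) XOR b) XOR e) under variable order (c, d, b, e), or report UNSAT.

c=0, d=0, b=0, e=0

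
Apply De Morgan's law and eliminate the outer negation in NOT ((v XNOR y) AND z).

NOT (v XNOR y) OR NOT z
De Morgan's: NOT(AND of terms) = OR of negations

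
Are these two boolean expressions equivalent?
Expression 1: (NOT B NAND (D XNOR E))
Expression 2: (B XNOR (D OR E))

No. Counterexample: with D=0, B=0, E=0, Expression 1 = 0 but Expression 2 = 1.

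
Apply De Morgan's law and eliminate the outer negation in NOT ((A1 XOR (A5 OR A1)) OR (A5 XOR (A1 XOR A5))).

NOT (A1 XOR (A5 OR A1)) AND NOT (A5 XOR (A1 XOR A5))
De Morgan's: NOT(OR of terms) = AND of negations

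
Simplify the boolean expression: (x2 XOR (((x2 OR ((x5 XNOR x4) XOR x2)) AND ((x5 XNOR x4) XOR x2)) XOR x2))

By XOR self-cancellation ((E XOR v) XOR v = E) then absorption (E AND (E OR v) = E):
= ((x5 XNOR x4) XOR x2)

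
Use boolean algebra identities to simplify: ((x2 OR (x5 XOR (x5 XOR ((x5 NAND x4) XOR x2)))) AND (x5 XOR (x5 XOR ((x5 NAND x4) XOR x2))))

By absorption (E AND (E OR v) = E) then XOR self-cancellation ((E XOR v) XOR v = E):
= ((x5 NAND x4) XOR x2)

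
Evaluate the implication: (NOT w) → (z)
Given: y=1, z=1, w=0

Antecedent (NOT w) = 1; consequent (z) = 1.
1 → 1 = 1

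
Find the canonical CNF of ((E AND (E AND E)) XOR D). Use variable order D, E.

(D OR E) AND (NOT D OR NOT E)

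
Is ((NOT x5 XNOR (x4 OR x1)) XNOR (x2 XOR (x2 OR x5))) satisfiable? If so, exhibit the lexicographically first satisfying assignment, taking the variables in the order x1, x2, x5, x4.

x1=0, x2=0, x5=0, x4=0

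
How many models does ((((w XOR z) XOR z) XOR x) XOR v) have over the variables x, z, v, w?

Satisfying assignments: (0,0,0,1), (0,0,1,0), (0,1,0,1), (0,1,1,0), (1,0,0,0), (1,0,1,1), (1,1,0,0), (1,1,1,1)
Count: 8 out of 16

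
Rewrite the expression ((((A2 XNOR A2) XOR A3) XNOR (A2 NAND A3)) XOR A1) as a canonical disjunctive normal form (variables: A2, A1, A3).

(NOT A2 AND NOT A1 AND NOT A3) OR (NOT A2 AND A1 AND A3) OR (A2 AND NOT A1 AND NOT A3) OR (A2 AND NOT A1 AND A3)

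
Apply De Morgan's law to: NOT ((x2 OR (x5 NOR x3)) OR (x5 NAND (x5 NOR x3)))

NOT (x2 OR (x5 NOR x3)) AND NOT (x5 NAND (x5 NOR x3))
De Morgan's: NOT(OR of terms) = AND of negations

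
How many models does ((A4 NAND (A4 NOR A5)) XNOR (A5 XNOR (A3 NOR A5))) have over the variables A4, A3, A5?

Satisfying assignments: (0,1,0), (1,1,0)
Count: 2 out of 8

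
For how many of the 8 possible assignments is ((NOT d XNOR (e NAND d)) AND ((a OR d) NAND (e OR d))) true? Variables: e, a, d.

Satisfying assignments: (0,0,0), (0,1,0), (1,0,0)
Count: 3 out of 8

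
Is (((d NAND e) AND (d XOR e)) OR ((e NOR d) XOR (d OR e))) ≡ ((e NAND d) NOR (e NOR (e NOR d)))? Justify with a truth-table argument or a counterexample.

No. Counterexample: with d=0, e=0, Expression 1 = 1 but Expression 2 = 0.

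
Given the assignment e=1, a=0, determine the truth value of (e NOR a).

Substituting: (1 NOR 0)
= 0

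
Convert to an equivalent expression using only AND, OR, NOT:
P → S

NOT P OR S
(Implication elimination: A → B = NOT A OR B)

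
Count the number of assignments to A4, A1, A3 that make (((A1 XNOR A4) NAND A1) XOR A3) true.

Satisfying assignments: (0,0,0), (0,1,0), (1,0,0), (1,1,1)
Count: 4 out of 8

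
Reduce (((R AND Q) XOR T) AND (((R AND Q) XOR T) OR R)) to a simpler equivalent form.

By absorption (E AND (E OR v) = E):
= ((R AND Q) XOR T)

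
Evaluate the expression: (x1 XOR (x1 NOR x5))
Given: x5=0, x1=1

Substituting: (1 XOR (1 NOR 0))
= 1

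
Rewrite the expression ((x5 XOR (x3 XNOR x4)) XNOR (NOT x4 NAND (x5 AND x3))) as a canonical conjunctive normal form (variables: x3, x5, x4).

(x3 OR x5 OR NOT x4) AND (x3 OR NOT x5 OR x4) AND (NOT x3 OR x5 OR x4) AND (NOT x3 OR NOT x5 OR x4) AND (NOT x3 OR NOT x5 OR NOT x4)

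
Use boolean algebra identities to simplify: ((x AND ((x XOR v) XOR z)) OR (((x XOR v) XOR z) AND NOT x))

By distribution ((E AND v) OR (E AND NOT v) = E):
= ((x XOR v) XOR z)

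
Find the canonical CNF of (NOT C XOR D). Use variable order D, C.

(D OR NOT C) AND (NOT D OR C)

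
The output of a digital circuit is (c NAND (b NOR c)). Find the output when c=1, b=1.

Substituting: (1 NAND (1 NOR 1))
= 1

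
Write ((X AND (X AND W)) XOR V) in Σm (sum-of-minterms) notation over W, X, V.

Σm(1, 3, 5, 6) = (NOT W AND NOT X AND V) OR (NOT W AND X AND V) OR (W AND NOT X AND V) OR (W AND X AND NOT V)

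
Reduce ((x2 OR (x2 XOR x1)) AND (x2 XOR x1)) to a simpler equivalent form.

By absorption (E AND (E OR v) = E):
= (x2 XOR x1)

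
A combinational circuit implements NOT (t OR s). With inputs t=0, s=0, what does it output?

Substituting: NOT (0 OR 0)
= 1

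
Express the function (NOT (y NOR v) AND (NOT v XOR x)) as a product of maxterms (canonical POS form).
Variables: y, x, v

ΠM(0, 1, 2, 5, 6) = (y OR x OR v) AND (y OR x OR NOT v) AND (y OR NOT x OR v) AND (NOT y OR x OR NOT v) AND (NOT y OR NOT x OR v)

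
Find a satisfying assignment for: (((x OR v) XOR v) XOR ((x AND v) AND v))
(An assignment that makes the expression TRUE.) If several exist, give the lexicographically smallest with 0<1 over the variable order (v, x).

v=0, x=1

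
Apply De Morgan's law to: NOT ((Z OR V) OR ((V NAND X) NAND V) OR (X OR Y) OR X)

NOT (Z OR V) AND NOT ((V NAND X) NAND V) AND NOT (X OR Y) AND NOT X
De Morgan's: NOT(OR of terms) = AND of negations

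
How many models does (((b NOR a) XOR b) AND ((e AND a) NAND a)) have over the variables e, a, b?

Satisfying assignments: (0,0,0), (0,0,1), (0,1,1), (1,0,0), (1,0,1)
Count: 5 out of 8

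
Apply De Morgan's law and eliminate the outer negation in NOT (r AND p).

NOT r OR NOT p
De Morgan's: NOT(AND of terms) = OR of negations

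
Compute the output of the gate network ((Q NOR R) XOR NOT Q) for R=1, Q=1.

Substituting: ((1 NOR 1) XOR NOT 1)
= 0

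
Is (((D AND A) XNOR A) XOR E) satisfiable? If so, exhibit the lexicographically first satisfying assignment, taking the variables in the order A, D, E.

A=0, D=0, E=0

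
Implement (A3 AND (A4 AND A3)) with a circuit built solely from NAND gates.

((A3 NAND ((A4 NAND A3) NAND (A4 NAND A3))) NAND (A3 NAND ((A4 NAND A3) NAND (A4 NAND A3))))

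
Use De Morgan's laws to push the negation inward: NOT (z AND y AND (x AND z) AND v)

NOT z OR NOT y OR NOT (x AND z) OR NOT v
De Morgan's: NOT(AND of terms) = OR of negations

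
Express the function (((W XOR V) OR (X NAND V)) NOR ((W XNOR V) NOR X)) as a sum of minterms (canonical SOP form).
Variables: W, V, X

Σm(7) = (W AND V AND X)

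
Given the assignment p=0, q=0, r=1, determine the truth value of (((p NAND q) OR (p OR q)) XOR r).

Substituting: (((0 NAND 0) OR (0 OR 0)) XOR 1)
= 0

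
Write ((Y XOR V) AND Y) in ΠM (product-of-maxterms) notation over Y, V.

ΠM(0, 1, 3) = (Y OR V) AND (Y OR NOT V) AND (NOT Y OR NOT V)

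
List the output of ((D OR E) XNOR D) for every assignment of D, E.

D | E | Output
--------------
0 | 0 | 1
0 | 1 | 0
1 | 0 | 1
1 | 1 | 1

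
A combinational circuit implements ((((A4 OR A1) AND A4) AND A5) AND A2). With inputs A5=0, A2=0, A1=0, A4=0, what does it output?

Substituting: ((((0 OR 0) AND 0) AND 0) AND 0)
= 0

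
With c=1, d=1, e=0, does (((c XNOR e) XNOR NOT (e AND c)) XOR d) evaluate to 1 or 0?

Substituting: (((1 XNOR 0) XNOR NOT (0 AND 1)) XOR 1)
= 1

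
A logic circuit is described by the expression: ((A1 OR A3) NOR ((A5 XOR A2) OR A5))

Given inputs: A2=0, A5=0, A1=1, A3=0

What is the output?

Substituting: ((1 OR 0) NOR ((0 XOR 0) OR 0))
= 0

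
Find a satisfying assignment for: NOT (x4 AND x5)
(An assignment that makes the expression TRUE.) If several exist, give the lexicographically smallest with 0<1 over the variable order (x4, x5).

x4=0, x5=0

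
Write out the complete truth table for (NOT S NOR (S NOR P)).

P | S | Output
--------------
0 | 0 | 0
0 | 1 | 1
1 | 0 | 0
1 | 1 | 1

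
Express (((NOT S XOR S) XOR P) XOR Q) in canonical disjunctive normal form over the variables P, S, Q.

(NOT P AND NOT S AND NOT Q) OR (NOT P AND S AND NOT Q) OR (P AND NOT S AND Q) OR (P AND S AND Q)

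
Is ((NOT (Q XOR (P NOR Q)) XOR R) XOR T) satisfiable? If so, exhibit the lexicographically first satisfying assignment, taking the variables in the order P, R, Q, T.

P=0, R=0, Q=0, T=1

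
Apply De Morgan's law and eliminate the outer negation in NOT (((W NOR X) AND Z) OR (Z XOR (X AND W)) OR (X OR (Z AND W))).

NOT ((W NOR X) AND Z) AND NOT (Z XOR (X AND W)) AND NOT (X OR (Z AND W))
De Morgan's: NOT(OR of terms) = AND of negations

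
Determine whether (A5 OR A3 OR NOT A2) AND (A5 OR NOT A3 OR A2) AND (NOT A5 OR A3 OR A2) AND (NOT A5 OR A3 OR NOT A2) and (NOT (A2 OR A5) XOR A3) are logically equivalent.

Yes, they are equivalent — the two output columns agree on all 8 assignments:
A5 | A3 | A2 | Expression 1 | Expression 2
------------------------------------------
0 | 0 | 0 | 1 | 1
0 | 0 | 1 | 0 | 0
0 | 1 | 0 | 0 | 0
0 | 1 | 1 | 1 | 1
1 | 0 | 0 | 0 | 0
1 | 0 | 1 | 0 | 0
1 | 1 | 0 | 1 | 1
1 | 1 | 1 | 1 | 1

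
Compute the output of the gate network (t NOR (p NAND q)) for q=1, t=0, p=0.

Substituting: (0 NOR (0 NAND 1))
= 0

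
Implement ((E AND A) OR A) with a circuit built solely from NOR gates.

((((E NOR E) NOR (A NOR A)) NOR A) NOR (((E NOR E) NOR (A NOR A)) NOR A))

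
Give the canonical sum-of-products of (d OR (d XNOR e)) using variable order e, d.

Σm(0, 1, 3) = (NOT e AND NOT d) OR (NOT e AND d) OR (e AND d)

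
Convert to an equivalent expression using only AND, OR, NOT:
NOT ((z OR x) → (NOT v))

(z OR x) AND v
(Negated implication: NOT(A → B) = A AND NOT B)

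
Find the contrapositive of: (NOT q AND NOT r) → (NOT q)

Contrapositive: q → NOT (NOT q AND NOT r)
Note: A statement and its contrapositive are logically equivalent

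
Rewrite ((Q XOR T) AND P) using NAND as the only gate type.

((((Q NAND (Q NAND T)) NAND (T NAND (Q NAND T))) NAND P) NAND (((Q NAND (Q NAND T)) NAND (T NAND (Q NAND T))) NAND P))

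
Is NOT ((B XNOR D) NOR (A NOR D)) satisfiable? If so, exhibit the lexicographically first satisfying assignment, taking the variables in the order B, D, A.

B=0, D=0, A=0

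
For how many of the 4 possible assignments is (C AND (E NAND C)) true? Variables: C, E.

Satisfying assignments: (1,0)
Count: 1 out of 4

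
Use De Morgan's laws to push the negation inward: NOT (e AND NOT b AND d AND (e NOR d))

NOT e OR b OR NOT d OR NOT (e NOR d)
De Morgan's: NOT(AND of terms) = OR of negations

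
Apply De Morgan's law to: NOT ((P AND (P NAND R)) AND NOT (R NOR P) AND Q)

NOT (P AND (P NAND R)) OR (R NOR P) OR NOT Q
De Morgan's: NOT(AND of terms) = OR of negations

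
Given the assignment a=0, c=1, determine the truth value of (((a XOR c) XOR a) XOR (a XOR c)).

Substituting: (((0 XOR 1) XOR 0) XOR (0 XOR 1))
= 0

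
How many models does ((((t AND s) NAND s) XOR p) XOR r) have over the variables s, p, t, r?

Satisfying assignments: (0,0,0,0), (0,0,1,0), (0,1,0,1), (0,1,1,1), (1,0,0,0), (1,0,1,1), (1,1,0,1), (1,1,1,0)
Count: 8 out of 16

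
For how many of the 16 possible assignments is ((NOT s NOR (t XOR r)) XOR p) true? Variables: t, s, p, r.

Satisfying assignments: (0,0,1,0), (0,0,1,1), (0,1,0,0), (0,1,1,1), (1,0,1,0), (1,0,1,1), (1,1,0,1), (1,1,1,0)
Count: 8 out of 16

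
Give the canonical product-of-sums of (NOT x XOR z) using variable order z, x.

ΠM(1, 2) = (z OR NOT x) AND (NOT z OR x)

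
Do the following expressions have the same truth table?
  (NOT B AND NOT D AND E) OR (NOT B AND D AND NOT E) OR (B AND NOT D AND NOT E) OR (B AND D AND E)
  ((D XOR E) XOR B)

Yes, they are equivalent — the two output columns agree on all 8 assignments:
B | D | E | Expression 1 | Expression 2
---------------------------------------
0 | 0 | 0 | 0 | 0
0 | 0 | 1 | 1 | 1
0 | 1 | 0 | 1 | 1
0 | 1 | 1 | 0 | 0
1 | 0 | 0 | 1 | 1
1 | 0 | 1 | 0 | 0
1 | 1 | 0 | 0 | 0
1 | 1 | 1 | 1 | 1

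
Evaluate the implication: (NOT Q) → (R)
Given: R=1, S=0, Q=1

Antecedent (NOT Q) = 0; consequent (R) = 1.
0 → 1 = 1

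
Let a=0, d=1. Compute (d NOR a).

Substituting: (1 NOR 0)
= 0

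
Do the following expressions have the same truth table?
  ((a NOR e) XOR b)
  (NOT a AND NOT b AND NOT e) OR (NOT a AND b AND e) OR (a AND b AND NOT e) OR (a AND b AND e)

Yes, they are equivalent — the two output columns agree on all 8 assignments:
a | b | e | Expression 1 | Expression 2
---------------------------------------
0 | 0 | 0 | 1 | 1
0 | 0 | 1 | 0 | 0
0 | 1 | 0 | 0 | 0
0 | 1 | 1 | 1 | 1
1 | 0 | 0 | 0 | 0
1 | 0 | 1 | 0 | 0
1 | 1 | 0 | 1 | 1
1 | 1 | 1 | 1 | 1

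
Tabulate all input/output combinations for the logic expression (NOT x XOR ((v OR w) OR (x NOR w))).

v | x | w | Output
------------------
0 | 0 | 0 | 0
0 | 0 | 1 | 0
0 | 1 | 0 | 0
0 | 1 | 1 | 1
1 | 0 | 0 | 0
1 | 0 | 1 | 0
1 | 1 | 0 | 1
1 | 1 | 1 | 1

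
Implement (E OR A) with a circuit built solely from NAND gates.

((E NAND E) NAND (A NAND A))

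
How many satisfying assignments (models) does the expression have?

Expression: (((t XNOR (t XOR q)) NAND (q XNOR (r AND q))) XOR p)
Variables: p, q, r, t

Satisfying assignments: (0,1,0,0), (0,1,0,1), (0,1,1,0), (0,1,1,1), (1,0,0,0), (1,0,0,1), (1,0,1,0), (1,0,1,1)
Count: 8 out of 16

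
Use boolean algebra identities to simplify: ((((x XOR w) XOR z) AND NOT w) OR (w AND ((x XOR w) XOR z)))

By distribution ((E AND v) OR (E AND NOT v) = E):
= ((x XOR w) XOR z)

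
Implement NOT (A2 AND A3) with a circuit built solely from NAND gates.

(((A2 NAND A3) NAND (A2 NAND A3)) NAND ((A2 NAND A3) NAND (A2 NAND A3)))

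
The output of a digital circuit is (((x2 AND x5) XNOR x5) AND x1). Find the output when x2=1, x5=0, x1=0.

Substituting: (((1 AND 0) XNOR 0) AND 0)
= 0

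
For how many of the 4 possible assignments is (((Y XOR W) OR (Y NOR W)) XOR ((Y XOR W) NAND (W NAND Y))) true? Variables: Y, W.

Satisfying assignments: (0,1), (1,0), (1,1)
Count: 3 out of 4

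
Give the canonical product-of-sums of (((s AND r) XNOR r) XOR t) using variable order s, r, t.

ΠM(1, 2, 5, 7) = (s OR r OR NOT t) AND (s OR NOT r OR t) AND (NOT s OR r OR NOT t) AND (NOT s OR NOT r OR NOT t)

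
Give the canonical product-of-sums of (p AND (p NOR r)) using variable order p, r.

ΠM(0, 1, 2, 3) = (p OR r) AND (p OR NOT r) AND (NOT p OR r) AND (NOT p OR NOT r)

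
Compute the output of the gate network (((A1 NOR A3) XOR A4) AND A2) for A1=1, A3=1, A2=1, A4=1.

Substituting: (((1 NOR 1) XOR 1) AND 1)
= 1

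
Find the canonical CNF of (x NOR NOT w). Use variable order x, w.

(x OR w) AND (NOT x OR w) AND (NOT x OR NOT w)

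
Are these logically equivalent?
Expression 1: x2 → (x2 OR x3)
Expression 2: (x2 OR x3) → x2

No, Converse is not equivalent to original (counterexample: x2=0, x3=1)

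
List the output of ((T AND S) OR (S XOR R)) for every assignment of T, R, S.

T | R | S | Output
------------------
0 | 0 | 0 | 0
0 | 0 | 1 | 1
0 | 1 | 0 | 1
0 | 1 | 1 | 0
1 | 0 | 0 | 0
1 | 0 | 1 | 1
1 | 1 | 0 | 1
1 | 1 | 1 | 1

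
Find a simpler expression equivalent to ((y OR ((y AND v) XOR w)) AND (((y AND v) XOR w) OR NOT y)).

By distribution ((E OR v) AND (E OR NOT v) = E):
= ((y AND v) XOR w)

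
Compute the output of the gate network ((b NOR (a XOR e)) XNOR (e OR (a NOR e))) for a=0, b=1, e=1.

Substituting: ((1 NOR (0 XOR 1)) XNOR (1 OR (0 NOR 1)))
= 0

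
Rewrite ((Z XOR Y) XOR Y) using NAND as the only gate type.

((((Z NAND (Z NAND Y)) NAND (Y NAND (Z NAND Y))) NAND (((Z NAND (Z NAND Y)) NAND (Y NAND (Z NAND Y))) NAND Y)) NAND (Y NAND (((Z NAND (Z NAND Y)) NAND (Y NAND (Z NAND Y))) NAND Y)))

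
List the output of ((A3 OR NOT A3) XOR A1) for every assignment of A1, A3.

A1 | A3 | Output
----------------
0 | 0 | 1
0 | 1 | 1
1 | 0 | 0
1 | 1 | 0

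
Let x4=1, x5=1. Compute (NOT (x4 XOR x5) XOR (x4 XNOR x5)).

Substituting: (NOT (1 XOR 1) XOR (1 XNOR 1))
= 0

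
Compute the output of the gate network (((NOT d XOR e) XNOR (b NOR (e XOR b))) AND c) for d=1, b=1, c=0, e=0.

Substituting: (((NOT 1 XOR 0) XNOR (1 NOR (0 XOR 1))) AND 0)
= 0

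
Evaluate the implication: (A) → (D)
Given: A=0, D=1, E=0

Antecedent (A) = 0; consequent (D) = 1.
0 → 1 = 1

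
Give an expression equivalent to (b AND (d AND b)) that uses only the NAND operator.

((b NAND ((d NAND b) NAND (d NAND b))) NAND (b NAND ((d NAND b) NAND (d NAND b))))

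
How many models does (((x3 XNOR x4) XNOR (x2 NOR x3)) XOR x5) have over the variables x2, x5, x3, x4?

Satisfying assignments: (0,0,0,0), (0,0,1,0), (0,1,0,1), (0,1,1,1), (1,0,0,1), (1,0,1,0), (1,1,0,0), (1,1,1,1)
Count: 8 out of 16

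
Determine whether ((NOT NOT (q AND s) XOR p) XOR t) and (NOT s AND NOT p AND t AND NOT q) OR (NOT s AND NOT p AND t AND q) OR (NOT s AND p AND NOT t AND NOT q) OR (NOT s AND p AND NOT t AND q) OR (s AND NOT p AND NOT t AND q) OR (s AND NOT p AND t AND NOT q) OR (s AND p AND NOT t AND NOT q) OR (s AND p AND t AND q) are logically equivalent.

Yes, they are equivalent — the two output columns agree on all 16 assignments:
s | p | t | q | Expression 1 | Expression 2
-------------------------------------------
0 | 0 | 0 | 0 | 0 | 0
0 | 0 | 0 | 1 | 0 | 0
0 | 0 | 1 | 0 | 1 | 1
0 | 0 | 1 | 1 | 1 | 1
0 | 1 | 0 | 0 | 1 | 1
0 | 1 | 0 | 1 | 1 | 1
0 | 1 | 1 | 0 | 0 | 0
0 | 1 | 1 | 1 | 0 | 0
1 | 0 | 0 | 0 | 0 | 0
1 | 0 | 0 | 1 | 1 | 1
1 | 0 | 1 | 0 | 1 | 1
1 | 0 | 1 | 1 | 0 | 0
1 | 1 | 0 | 0 | 1 | 1
1 | 1 | 0 | 1 | 0 | 0
1 | 1 | 1 | 0 | 0 | 0
1 | 1 | 1 | 1 | 1 | 1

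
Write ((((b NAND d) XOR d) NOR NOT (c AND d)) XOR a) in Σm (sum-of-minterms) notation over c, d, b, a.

Σm(1, 3, 5, 7, 9, 11, 12, 15) = (NOT c AND NOT d AND NOT b AND a) OR (NOT c AND NOT d AND b AND a) OR (NOT c AND d AND NOT b AND a) OR (NOT c AND d AND b AND a) OR (c AND NOT d AND NOT b AND a) OR (c AND NOT d AND b AND a) OR (c AND d AND NOT b AND NOT a) OR (c AND d AND b AND a)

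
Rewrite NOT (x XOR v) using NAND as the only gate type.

(((x NAND (x NAND v)) NAND (v NAND (x NAND v))) NAND ((x NAND (x NAND v)) NAND (v NAND (x NAND v))))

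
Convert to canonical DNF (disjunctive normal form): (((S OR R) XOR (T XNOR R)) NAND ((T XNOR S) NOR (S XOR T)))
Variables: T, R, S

(NOT T AND NOT R AND NOT S) OR (NOT T AND NOT R AND S) OR (NOT T AND R AND NOT S) OR (NOT T AND R AND S) OR (T AND NOT R AND NOT S) OR (T AND NOT R AND S) OR (T AND R AND NOT S) OR (T AND R AND S)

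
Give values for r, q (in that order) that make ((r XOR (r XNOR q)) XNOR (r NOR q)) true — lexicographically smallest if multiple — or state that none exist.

r=0, q=0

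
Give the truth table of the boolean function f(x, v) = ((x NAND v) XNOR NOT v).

x | v | Output
--------------
0 | 0 | 1
0 | 1 | 0
1 | 0 | 1
1 | 1 | 1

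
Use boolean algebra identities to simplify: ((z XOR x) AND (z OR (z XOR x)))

By absorption (E AND (E OR v) = E):
= (z XOR x)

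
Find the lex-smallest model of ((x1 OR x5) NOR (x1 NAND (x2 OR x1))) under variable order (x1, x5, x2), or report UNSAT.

UNSATISFIABLE - no assignment makes this expression true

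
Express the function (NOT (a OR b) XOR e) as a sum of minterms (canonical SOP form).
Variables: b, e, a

Σm(0, 3, 6, 7) = (NOT b AND NOT e AND NOT a) OR (NOT b AND e AND a) OR (b AND e AND NOT a) OR (b AND e AND a)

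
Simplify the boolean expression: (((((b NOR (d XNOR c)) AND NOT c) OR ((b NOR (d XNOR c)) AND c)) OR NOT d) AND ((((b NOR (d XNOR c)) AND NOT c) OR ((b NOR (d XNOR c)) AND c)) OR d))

By distribution ((E OR v) AND (E OR NOT v) = E) then distribution ((E AND v) OR (E AND NOT v) = E):
= (b NOR (d XNOR c))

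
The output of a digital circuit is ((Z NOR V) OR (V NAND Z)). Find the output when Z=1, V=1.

Substituting: ((1 NOR 1) OR (1 NAND 1))
= 0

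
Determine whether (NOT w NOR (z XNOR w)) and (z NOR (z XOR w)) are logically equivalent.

No. Counterexample: with w=0, z=0, Expression 1 = 0 but Expression 2 = 1.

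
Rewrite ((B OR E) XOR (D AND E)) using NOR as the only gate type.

((((((B NOR E) NOR (B NOR E)) NOR ((D NOR D) NOR (E NOR E))) NOR (((B NOR E) NOR (B NOR E)) NOR ((D NOR D) NOR (E NOR E)))) NOR ((((B NOR E) NOR (B NOR E)) NOR ((D NOR D) NOR (E NOR E))) NOR (((B NOR E) NOR (B NOR E)) NOR ((D NOR D) NOR (E NOR E))))) NOR ((((((B NOR E) NOR (B NOR E)) NOR ((B NOR E) NOR (B NOR E))) NOR (((D NOR D) NOR (E NOR E)) NOR ((D NOR D) NOR (E NOR E)))) NOR ((((B NOR E) NOR (B NOR E)) NOR ((B NOR E) NOR (B NOR E))) NOR (((D NOR D) NOR (E NOR E)) NOR ((D NOR D) NOR (E NOR E))))) NOR (((((B NOR E) NOR (B NOR E)) NOR ((B NOR E) NOR (B NOR E))) NOR (((D NOR D) NOR (E NOR E)) NOR ((D NOR D) NOR (E NOR E)))) NOR ((((B NOR E) NOR (B NOR E)) NOR ((B NOR E) NOR (B NOR E))) NOR (((D NOR D) NOR (E NOR E)) NOR ((D NOR D) NOR (E NOR E)))))))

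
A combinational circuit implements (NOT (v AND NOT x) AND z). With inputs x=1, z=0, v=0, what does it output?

Substituting: (NOT (0 AND NOT 1) AND 0)
= 0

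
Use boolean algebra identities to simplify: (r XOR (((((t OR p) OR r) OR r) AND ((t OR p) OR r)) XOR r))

By XOR self-cancellation ((E XOR v) XOR v = E) then absorption (E AND (E OR v) = E):
= ((t OR p) OR r)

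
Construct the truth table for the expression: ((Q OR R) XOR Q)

Q | R | Output
--------------
0 | 0 | 0
0 | 1 | 1
1 | 0 | 0
1 | 1 | 0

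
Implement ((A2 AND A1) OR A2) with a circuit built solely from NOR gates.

((((A2 NOR A2) NOR (A1 NOR A1)) NOR A2) NOR (((A2 NOR A2) NOR (A1 NOR A1)) NOR A2))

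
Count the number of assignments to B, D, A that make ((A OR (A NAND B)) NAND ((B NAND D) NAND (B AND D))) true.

No assignment satisfies the expression.
Count: 0 out of 8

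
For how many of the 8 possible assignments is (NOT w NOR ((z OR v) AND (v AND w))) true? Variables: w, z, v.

Satisfying assignments: (1,0,0), (1,1,0)
Count: 2 out of 8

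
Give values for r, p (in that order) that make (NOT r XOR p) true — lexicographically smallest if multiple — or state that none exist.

r=0, p=0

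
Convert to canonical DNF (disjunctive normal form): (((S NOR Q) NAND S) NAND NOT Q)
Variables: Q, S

(Q AND NOT S) OR (Q AND S)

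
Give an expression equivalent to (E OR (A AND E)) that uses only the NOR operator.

((E NOR ((A NOR A) NOR (E NOR E))) NOR (E NOR ((A NOR A) NOR (E NOR E))))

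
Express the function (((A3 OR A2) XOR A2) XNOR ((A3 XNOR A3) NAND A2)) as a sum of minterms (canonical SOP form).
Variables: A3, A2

Σm(1, 2, 3) = (NOT A3 AND A2) OR (A3 AND NOT A2) OR (A3 AND A2)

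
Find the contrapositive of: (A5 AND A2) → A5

Contrapositive: NOT A5 → NOT (A5 AND A2)
Note: A statement and its contrapositive are logically equivalent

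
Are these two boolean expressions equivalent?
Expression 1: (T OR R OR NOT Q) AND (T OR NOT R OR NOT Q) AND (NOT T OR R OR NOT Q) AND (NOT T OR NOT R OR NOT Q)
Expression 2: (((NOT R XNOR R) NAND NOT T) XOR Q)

Yes, they are equivalent — the two output columns agree on all 8 assignments:
T | R | Q | Expression 1 | Expression 2
---------------------------------------
0 | 0 | 0 | 1 | 1
0 | 0 | 1 | 0 | 0
0 | 1 | 0 | 1 | 1
0 | 1 | 1 | 0 | 0
1 | 0 | 0 | 1 | 1
1 | 0 | 1 | 0 | 0
1 | 1 | 0 | 1 | 1
1 | 1 | 1 | 0 | 0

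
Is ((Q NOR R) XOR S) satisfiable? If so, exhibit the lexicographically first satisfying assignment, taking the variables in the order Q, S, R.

Q=0, S=0, R=0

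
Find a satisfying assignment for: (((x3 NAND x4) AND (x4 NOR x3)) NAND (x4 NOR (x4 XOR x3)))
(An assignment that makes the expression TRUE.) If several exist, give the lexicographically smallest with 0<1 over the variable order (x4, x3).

x4=0, x3=1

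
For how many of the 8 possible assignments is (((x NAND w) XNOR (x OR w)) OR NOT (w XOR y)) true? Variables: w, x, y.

Satisfying assignments: (0,0,0), (0,1,0), (0,1,1), (1,0,0), (1,0,1), (1,1,1)
Count: 6 out of 8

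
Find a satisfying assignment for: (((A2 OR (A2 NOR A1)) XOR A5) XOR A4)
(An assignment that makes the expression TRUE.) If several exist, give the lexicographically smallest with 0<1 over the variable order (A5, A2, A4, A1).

A5=0, A2=0, A4=0, A1=0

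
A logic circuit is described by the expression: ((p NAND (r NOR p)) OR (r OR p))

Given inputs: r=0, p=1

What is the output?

Substituting: ((1 NAND (0 NOR 1)) OR (0 OR 1))
= 1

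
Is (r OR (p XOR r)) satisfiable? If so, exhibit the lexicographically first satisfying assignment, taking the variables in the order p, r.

p=0, r=1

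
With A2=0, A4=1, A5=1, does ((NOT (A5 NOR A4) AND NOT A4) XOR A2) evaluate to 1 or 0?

Substituting: ((NOT (1 NOR 1) AND NOT 1) XOR 0)
= 0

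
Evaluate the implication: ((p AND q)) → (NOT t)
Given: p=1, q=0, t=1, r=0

Antecedent ((p AND q)) = 0; consequent (NOT t) = 0.
0 → 0 = 1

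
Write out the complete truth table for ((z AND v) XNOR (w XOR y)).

y | v | w | z | Output
----------------------
0 | 0 | 0 | 0 | 1
0 | 0 | 0 | 1 | 1
0 | 0 | 1 | 0 | 0
0 | 0 | 1 | 1 | 0
0 | 1 | 0 | 0 | 1
0 | 1 | 0 | 1 | 0
0 | 1 | 1 | 0 | 0
0 | 1 | 1 | 1 | 1
1 | 0 | 0 | 0 | 0
1 | 0 | 0 | 1 | 0
1 | 0 | 1 | 0 | 1
1 | 0 | 1 | 1 | 1
1 | 1 | 0 | 0 | 0
1 | 1 | 0 | 1 | 1
1 | 1 | 1 | 0 | 1
1 | 1 | 1 | 1 | 0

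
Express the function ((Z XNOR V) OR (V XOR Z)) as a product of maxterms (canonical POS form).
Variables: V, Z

ΠM() = TRUE (no maxterms)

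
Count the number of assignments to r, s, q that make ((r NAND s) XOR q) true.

Satisfying assignments: (0,0,0), (0,1,0), (1,0,0), (1,1,1)
Count: 4 out of 8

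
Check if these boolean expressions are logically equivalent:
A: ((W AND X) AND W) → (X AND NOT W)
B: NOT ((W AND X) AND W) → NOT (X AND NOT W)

No, Inverse is not equivalent to original (counterexample: W=0, X=1)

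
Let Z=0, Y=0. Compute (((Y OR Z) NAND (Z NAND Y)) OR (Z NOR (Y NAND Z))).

Substituting: (((0 OR 0) NAND (0 NAND 0)) OR (0 NOR (0 NAND 0)))
= 1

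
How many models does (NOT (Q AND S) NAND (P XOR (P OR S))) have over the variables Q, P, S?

Satisfying assignments: (0,0,0), (0,1,0), (0,1,1), (1,0,0), (1,0,1), (1,1,0), (1,1,1)
Count: 7 out of 8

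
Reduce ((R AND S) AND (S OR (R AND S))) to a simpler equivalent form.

By absorption (E AND (E OR v) = E):
= (R AND S)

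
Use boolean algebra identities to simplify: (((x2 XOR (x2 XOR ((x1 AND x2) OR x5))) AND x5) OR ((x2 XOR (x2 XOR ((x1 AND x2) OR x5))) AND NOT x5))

By distribution ((E AND v) OR (E AND NOT v) = E) then XOR self-cancellation ((E XOR v) XOR v = E):
= ((x1 AND x2) OR x5)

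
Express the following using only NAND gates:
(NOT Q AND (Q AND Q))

(((Q NAND Q) NAND ((Q NAND Q) NAND (Q NAND Q))) NAND ((Q NAND Q) NAND ((Q NAND Q) NAND (Q NAND Q))))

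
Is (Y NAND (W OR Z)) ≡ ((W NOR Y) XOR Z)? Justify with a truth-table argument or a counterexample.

No. Counterexample: with Y=0, Z=0, W=1, Expression 1 = 1 but Expression 2 = 0.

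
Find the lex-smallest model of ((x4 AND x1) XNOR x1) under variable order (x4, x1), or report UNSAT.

x4=0, x1=0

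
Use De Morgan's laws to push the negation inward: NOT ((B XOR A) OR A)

NOT (B XOR A) AND NOT A
De Morgan's: NOT(OR of terms) = AND of negations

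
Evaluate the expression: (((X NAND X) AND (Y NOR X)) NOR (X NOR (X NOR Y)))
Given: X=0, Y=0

Substituting: (((0 NAND 0) AND (0 NOR 0)) NOR (0 NOR (0 NOR 0)))
= 0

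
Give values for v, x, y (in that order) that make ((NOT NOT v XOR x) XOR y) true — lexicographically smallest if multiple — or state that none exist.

v=0, x=0, y=1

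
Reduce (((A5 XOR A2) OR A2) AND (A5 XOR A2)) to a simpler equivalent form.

By absorption (E AND (E OR v) = E):
= (A5 XOR A2)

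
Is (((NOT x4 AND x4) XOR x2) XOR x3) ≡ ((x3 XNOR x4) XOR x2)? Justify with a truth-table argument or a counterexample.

No. Counterexample: with x2=0, x4=0, x3=0, Expression 1 = 0 but Expression 2 = 1.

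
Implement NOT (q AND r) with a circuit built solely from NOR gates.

(((q NOR q) NOR (r NOR r)) NOR ((q NOR q) NOR (r NOR r)))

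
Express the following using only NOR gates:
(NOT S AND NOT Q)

(((S NOR S) NOR (S NOR S)) NOR ((Q NOR Q) NOR (Q NOR Q)))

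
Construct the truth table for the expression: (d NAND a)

d | a | Output
--------------
0 | 0 | 1
0 | 1 | 1
1 | 0 | 1
1 | 1 | 0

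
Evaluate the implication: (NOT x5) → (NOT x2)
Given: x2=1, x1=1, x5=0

Antecedent (NOT x5) = 1; consequent (NOT x2) = 0.
1 → 0 = 0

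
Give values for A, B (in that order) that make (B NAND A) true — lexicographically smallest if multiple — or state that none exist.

A=0, B=0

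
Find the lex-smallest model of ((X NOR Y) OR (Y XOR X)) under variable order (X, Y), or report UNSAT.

X=0, Y=0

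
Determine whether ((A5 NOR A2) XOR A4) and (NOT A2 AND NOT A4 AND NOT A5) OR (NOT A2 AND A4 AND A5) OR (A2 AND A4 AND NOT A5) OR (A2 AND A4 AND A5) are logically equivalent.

Yes, they are equivalent — the two output columns agree on all 8 assignments:
A2 | A4 | A5 | Expression 1 | Expression 2
------------------------------------------
0 | 0 | 0 | 1 | 1
0 | 0 | 1 | 0 | 0
0 | 1 | 0 | 0 | 0
0 | 1 | 1 | 1 | 1
1 | 0 | 0 | 0 | 0
1 | 0 | 1 | 0 | 0
1 | 1 | 0 | 1 | 1
1 | 1 | 1 | 1 | 1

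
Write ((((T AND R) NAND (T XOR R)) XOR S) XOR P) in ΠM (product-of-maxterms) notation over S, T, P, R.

ΠM(2, 3, 6, 7, 8, 9, 12, 13) = (S OR T OR NOT P OR R) AND (S OR T OR NOT P OR NOT R) AND (S OR NOT T OR NOT P OR R) AND (S OR NOT T OR NOT P OR NOT R) AND (NOT S OR T OR P OR R) AND (NOT S OR T OR P OR NOT R) AND (NOT S OR NOT T OR P OR R) AND (NOT S OR NOT T OR P OR NOT R)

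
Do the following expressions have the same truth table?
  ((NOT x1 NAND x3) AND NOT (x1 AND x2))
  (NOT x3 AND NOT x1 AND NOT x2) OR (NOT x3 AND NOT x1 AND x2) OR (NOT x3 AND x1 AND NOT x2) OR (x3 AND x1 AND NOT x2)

Yes, they are equivalent — the two output columns agree on all 8 assignments:
x3 | x1 | x2 | Expression 1 | Expression 2
------------------------------------------
0 | 0 | 0 | 1 | 1
0 | 0 | 1 | 1 | 1
0 | 1 | 0 | 1 | 1
0 | 1 | 1 | 0 | 0
1 | 0 | 0 | 0 | 0
1 | 0 | 1 | 0 | 0
1 | 1 | 0 | 1 | 1
1 | 1 | 1 | 0 | 0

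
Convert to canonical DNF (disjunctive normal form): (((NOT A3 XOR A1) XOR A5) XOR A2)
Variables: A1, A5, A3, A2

(NOT A1 AND NOT A5 AND NOT A3 AND NOT A2) OR (NOT A1 AND NOT A5 AND A3 AND A2) OR (NOT A1 AND A5 AND NOT A3 AND A2) OR (NOT A1 AND A5 AND A3 AND NOT A2) OR (A1 AND NOT A5 AND NOT A3 AND A2) OR (A1 AND NOT A5 AND A3 AND NOT A2) OR (A1 AND A5 AND NOT A3 AND NOT A2) OR (A1 AND A5 AND A3 AND A2)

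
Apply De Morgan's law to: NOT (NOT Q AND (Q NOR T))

Q OR NOT (Q NOR T)
De Morgan's: NOT(AND of terms) = OR of negations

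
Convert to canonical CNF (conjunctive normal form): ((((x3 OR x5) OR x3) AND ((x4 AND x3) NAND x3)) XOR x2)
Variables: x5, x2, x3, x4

(x5 OR x2 OR x3 OR x4) AND (x5 OR x2 OR x3 OR NOT x4) AND (x5 OR x2 OR NOT x3 OR NOT x4) AND (x5 OR NOT x2 OR NOT x3 OR x4) AND (NOT x5 OR x2 OR NOT x3 OR NOT x4) AND (NOT x5 OR NOT x2 OR x3 OR x4) AND (NOT x5 OR NOT x2 OR x3 OR NOT x4) AND (NOT x5 OR NOT x2 OR NOT x3 OR x4)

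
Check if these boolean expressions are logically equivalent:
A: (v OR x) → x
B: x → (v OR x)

No, Converse is not equivalent to original (counterexample: x=0, v=1)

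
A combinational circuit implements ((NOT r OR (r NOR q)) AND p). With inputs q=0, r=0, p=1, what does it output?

Substituting: ((NOT 0 OR (0 NOR 0)) AND 1)
= 1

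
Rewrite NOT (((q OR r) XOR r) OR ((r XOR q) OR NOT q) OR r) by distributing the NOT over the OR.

NOT ((q OR r) XOR r) AND NOT ((r XOR q) OR NOT q) AND NOT r
De Morgan's: NOT(OR of terms) = AND of negations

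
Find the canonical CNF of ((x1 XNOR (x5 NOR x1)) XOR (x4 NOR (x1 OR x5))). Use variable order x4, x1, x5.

(x4 OR NOT x1 OR x5) AND (x4 OR NOT x1 OR NOT x5) AND (NOT x4 OR x1 OR x5) AND (NOT x4 OR NOT x1 OR x5) AND (NOT x4 OR NOT x1 OR NOT x5)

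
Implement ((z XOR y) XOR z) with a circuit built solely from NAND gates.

((((z NAND (z NAND y)) NAND (y NAND (z NAND y))) NAND (((z NAND (z NAND y)) NAND (y NAND (z NAND y))) NAND z)) NAND (z NAND (((z NAND (z NAND y)) NAND (y NAND (z NAND y))) NAND z)))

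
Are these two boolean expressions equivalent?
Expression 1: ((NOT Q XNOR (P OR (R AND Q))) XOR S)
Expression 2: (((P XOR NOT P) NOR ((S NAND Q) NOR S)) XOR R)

No. Counterexample: with Q=0, P=0, S=0, R=1, Expression 1 = 0 but Expression 2 = 1.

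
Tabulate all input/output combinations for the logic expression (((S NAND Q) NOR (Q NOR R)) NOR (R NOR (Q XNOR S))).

Q | S | R | Output
------------------
0 | 0 | 0 | 1
0 | 0 | 1 | 1
0 | 1 | 0 | 0
0 | 1 | 1 | 1
1 | 0 | 0 | 0
1 | 0 | 1 | 1
1 | 1 | 0 | 0
1 | 1 | 1 | 0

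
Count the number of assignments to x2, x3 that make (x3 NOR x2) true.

Satisfying assignments: (0,0)
Count: 1 out of 4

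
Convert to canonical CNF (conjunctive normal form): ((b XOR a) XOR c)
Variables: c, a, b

(c OR a OR b) AND (c OR NOT a OR NOT b) AND (NOT c OR a OR NOT b) AND (NOT c OR NOT a OR b)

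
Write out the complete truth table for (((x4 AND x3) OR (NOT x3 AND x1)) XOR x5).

x1 | x5 | x3 | x4 | Output
--------------------------
0 | 0 | 0 | 0 | 0
0 | 0 | 0 | 1 | 0
0 | 0 | 1 | 0 | 0
0 | 0 | 1 | 1 | 1
0 | 1 | 0 | 0 | 1
0 | 1 | 0 | 1 | 1
0 | 1 | 1 | 0 | 1
0 | 1 | 1 | 1 | 0
1 | 0 | 0 | 0 | 1
1 | 0 | 0 | 1 | 1
1 | 0 | 1 | 0 | 0
1 | 0 | 1 | 1 | 1
1 | 1 | 0 | 0 | 0
1 | 1 | 0 | 1 | 0
1 | 1 | 1 | 0 | 1
1 | 1 | 1 | 1 | 0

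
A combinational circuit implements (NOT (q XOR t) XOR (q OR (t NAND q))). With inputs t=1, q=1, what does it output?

Substituting: (NOT (1 XOR 1) XOR (1 OR (1 NAND 1)))
= 0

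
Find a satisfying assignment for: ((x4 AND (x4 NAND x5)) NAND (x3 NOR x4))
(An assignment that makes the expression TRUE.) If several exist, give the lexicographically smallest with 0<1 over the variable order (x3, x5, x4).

x3=0, x5=0, x4=0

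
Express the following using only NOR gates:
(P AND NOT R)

((P NOR P) NOR ((R NOR R) NOR (R NOR R)))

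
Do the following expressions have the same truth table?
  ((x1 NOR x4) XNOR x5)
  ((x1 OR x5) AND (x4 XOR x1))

No. Counterexample: with x4=0, x5=1, x1=0, Expression 1 = 1 but Expression 2 = 0.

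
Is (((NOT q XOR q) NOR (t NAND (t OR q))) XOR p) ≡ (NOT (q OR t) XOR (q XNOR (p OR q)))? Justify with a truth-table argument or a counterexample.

No. Counterexample: with q=0, t=1, p=0, Expression 1 = 0 but Expression 2 = 1.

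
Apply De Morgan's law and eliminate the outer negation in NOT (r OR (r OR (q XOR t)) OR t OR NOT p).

NOT r AND NOT (r OR (q XOR t)) AND NOT t AND p
De Morgan's: NOT(OR of terms) = AND of negations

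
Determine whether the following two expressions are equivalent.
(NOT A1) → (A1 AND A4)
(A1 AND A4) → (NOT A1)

No, Converse is not equivalent to original (counterexample: A4=0, A1=0, A2=0)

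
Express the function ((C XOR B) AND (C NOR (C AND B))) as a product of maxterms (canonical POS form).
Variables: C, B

ΠM(0, 2, 3) = (C OR B) AND (NOT C OR B) AND (NOT C OR NOT B)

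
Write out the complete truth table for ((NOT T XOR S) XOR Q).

T | S | Q | Output
------------------
0 | 0 | 0 | 1
0 | 0 | 1 | 0
0 | 1 | 0 | 0
0 | 1 | 1 | 1
1 | 0 | 0 | 0
1 | 0 | 1 | 1
1 | 1 | 0 | 1
1 | 1 | 1 | 0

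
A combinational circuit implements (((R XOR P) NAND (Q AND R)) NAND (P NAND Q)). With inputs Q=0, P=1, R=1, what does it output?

Substituting: (((1 XOR 1) NAND (0 AND 1)) NAND (1 NAND 0))
= 0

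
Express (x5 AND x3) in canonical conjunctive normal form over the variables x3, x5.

(x3 OR x5) AND (x3 OR NOT x5) AND (NOT x3 OR x5)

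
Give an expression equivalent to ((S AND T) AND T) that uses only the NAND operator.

((((S NAND T) NAND (S NAND T)) NAND T) NAND (((S NAND T) NAND (S NAND T)) NAND T))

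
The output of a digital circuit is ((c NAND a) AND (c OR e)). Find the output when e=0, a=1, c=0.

Substituting: ((0 NAND 1) AND (0 OR 0))
= 0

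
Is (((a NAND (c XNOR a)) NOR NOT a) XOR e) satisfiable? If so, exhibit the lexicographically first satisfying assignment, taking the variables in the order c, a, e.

c=0, a=0, e=1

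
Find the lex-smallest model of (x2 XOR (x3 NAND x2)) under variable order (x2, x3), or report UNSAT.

x2=0, x3=0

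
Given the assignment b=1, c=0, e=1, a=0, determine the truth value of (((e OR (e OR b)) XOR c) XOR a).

Substituting: (((1 OR (1 OR 1)) XOR 0) XOR 0)
= 1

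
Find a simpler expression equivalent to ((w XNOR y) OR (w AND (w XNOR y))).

By absorption (E OR (E AND v) = E):
= (w XNOR y)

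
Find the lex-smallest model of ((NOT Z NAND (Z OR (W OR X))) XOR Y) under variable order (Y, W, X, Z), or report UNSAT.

Y=0, W=0, X=0, Z=0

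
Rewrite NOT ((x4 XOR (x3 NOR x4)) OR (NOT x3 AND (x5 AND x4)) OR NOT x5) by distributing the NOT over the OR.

NOT (x4 XOR (x3 NOR x4)) AND NOT (NOT x3 AND (x5 AND x4)) AND x5
De Morgan's: NOT(OR of terms) = AND of negations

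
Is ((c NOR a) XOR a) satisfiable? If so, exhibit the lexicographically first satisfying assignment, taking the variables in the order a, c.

a=0, c=0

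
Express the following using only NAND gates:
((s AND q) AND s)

((((s NAND q) NAND (s NAND q)) NAND s) NAND (((s NAND q) NAND (s NAND q)) NAND s))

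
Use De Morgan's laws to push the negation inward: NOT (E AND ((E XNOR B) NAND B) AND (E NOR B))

NOT E OR NOT ((E XNOR B) NAND B) OR NOT (E NOR B)
De Morgan's: NOT(AND of terms) = OR of negations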